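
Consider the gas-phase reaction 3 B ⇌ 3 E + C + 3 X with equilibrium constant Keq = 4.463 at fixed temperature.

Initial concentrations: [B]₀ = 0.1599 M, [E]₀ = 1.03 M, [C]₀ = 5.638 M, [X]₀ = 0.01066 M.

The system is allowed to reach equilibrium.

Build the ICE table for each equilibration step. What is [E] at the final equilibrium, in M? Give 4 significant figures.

[E]_eq = 1.097 M

Q₀ = 0.001825 vs Keq = 4.463 ⇒ Q<K, forward
Step 1:
                   B          E          C          X
  Initial     0.1599       1.03      5.638    0.01066
  Change     -0.0673     0.0673    0.02243     0.0673
  Equil       0.0926      1.097       5.66    0.07796
  solve Keq expr → x = 0.02243; check Q = 4.463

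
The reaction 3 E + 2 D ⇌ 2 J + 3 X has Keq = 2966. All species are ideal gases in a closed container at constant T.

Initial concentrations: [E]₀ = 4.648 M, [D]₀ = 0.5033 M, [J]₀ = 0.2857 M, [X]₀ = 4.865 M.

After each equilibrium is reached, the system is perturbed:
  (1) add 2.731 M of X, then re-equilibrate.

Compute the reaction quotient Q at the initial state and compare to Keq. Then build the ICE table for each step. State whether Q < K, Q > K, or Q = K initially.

Q₀ = 0.3695; Q < K (proceeds forward)

Q₀ = 0.3695 vs Keq = 2966 ⇒ Q<K, forward
Step 1:
                  E         D         J         X
  Initial     4.648    0.5033    0.2857     4.865
  Change    -0.7192   -0.4795    0.4795    0.7192
  Equil       3.929   0.02381    0.7652     5.584
  solve Keq expr → x = 0.2397; check Q = 2966
Then add 2.731 M of X.
Step 2:
                  E         D         J         X
  Initial     3.929   0.02381    0.7652     8.315
  Change    0.02673   0.01782  -0.01782  -0.02673
  Equil       3.955   0.04163    0.7474     8.289
  solve Keq expr → x = -0.008908; check Q = 2966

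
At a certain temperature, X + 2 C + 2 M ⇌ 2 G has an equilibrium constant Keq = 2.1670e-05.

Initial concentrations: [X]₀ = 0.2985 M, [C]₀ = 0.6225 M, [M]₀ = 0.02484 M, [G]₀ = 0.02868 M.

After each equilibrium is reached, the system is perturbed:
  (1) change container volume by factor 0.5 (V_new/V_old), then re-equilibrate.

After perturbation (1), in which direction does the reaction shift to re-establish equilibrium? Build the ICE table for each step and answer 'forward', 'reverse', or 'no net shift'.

Q₀ = 11.52 vs Keq = 2.1670e-05 ⇒ Q>K, reverse
Step 1:
                    X           C           M           G
  init         0.2985      0.6225     0.02484     0.02868
  Δ           0.01429     0.02859     0.02859    -0.02859
  eq           0.3128      0.6511     0.05343  9.0569e-05
  solve Keq expr → x = -0.01429; check Q = 2.1670e-05
Then change container volume by factor 0.5 (V_new/V_old).
Step 2:
                    X           C           M           G
  init         0.6256       1.302      0.1069  1.8114e-04
  Δ       -1.6471e-04 -3.2942e-04 -3.2942e-04  3.2942e-04
  eq           0.6254       1.302      0.1065  5.1056e-04
  solve Keq expr → x = 1.6471e-04; check Q = 2.1670e-05

Direction: forward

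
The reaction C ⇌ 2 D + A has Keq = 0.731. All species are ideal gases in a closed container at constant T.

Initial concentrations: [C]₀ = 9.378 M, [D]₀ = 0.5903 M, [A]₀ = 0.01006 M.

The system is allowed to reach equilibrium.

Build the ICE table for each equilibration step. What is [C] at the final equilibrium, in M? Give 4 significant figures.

Q₀ = 3.7379e-04 vs Keq = 0.731 ⇒ Q<K, forward
Step 1:
                    C           D           A
  I             9.378      0.5903     0.01006
  C           -0.9624       1.925      0.9624
  E             8.416       2.515      0.9725
  solve Keq expr → x = 0.9624; check Q = 0.731

[C]_eq = 8.416 M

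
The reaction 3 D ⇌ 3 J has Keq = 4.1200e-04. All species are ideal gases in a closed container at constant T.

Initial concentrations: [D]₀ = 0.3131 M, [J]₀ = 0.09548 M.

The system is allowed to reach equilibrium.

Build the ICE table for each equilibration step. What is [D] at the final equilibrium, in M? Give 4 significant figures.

[D]_eq = 0.3803 M

Q₀ = 0.02836 vs Keq = 4.1200e-04 ⇒ Q>K, reverse
Step 1:
                    D           J
  I            0.3131     0.09548
  C           0.06718    -0.06718
  E            0.3803      0.0283
  solve Keq expr → x = -0.02239; check Q = 4.1200e-04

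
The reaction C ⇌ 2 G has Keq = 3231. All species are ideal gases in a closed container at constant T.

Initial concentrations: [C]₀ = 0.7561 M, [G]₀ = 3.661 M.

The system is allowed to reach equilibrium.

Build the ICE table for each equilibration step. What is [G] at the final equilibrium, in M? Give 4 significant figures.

Q₀ = 17.73 vs Keq = 3231 ⇒ Q<K, forward
Step 1:
                   C          G
  I           0.7561      3.661
  C          -0.7479      1.496
  E          0.00823      5.157
  solve Keq expr → x = 0.7479; check Q = 3231

[G]_eq = 5.157 M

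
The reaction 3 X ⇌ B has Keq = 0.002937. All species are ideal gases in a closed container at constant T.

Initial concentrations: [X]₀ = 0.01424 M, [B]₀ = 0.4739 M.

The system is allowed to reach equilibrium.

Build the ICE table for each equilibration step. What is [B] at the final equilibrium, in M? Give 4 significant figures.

[B]_eq = 0.008254 M

Q₀ = 1.6412e+05 vs Keq = 0.002937 ⇒ Q>K, reverse
Step 1:
                   X          B
  init       0.01424     0.4739
  Δ            1.397    -0.4656
  eq           1.411   0.008254
  solve Keq expr → x = -0.4656; check Q = 0.002937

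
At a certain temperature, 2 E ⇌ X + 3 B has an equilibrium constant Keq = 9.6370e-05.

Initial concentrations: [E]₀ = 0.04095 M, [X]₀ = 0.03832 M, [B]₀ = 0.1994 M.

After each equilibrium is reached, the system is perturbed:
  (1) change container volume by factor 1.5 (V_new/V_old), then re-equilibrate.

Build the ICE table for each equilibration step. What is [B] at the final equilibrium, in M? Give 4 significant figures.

[B]_eq = 0.06273 M

Q₀ = 0.1812 vs Keq = 9.6370e-05 ⇒ Q>K, reverse
Step 1:
                  E         X         B
  I         0.04095   0.03832    0.1994
  C         0.07316  -0.03658   -0.1097
  E          0.1141  0.001741   0.08966
  solve Keq expr → x = -0.03658; check Q = 9.6370e-05
Then change container volume by factor 1.5 (V_new/V_old).
Step 2:
                  E         X         B
  I         0.07607  0.001161   0.05977
  C       -0.001968 9.8377e-04  0.002951
  E          0.0741  0.002144   0.06273
  solve Keq expr → x = 9.8377e-04; check Q = 9.6370e-05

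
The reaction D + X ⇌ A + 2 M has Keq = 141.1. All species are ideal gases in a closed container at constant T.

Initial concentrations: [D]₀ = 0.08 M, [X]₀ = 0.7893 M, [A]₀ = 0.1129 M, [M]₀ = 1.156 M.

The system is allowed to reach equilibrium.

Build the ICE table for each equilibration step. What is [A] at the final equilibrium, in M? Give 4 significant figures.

[A]_eq = 0.1897 M

Q₀ = 2.389 vs Keq = 141.1 ⇒ Q<K, forward
Step 1:
                   D          X          A          M
  init          0.08     0.7893     0.1129      1.156
  Δ         -0.07676   -0.07676    0.07676     0.1535
  eq        0.003235     0.7125     0.1897       1.31
  solve Keq expr → x = 0.07676; check Q = 141.1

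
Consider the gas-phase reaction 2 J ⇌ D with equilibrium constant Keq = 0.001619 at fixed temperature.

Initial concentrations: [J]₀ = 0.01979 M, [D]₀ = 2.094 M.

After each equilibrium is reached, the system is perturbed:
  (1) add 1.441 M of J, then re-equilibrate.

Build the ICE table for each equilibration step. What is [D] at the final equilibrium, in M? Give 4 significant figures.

Q₀ = 5347 vs Keq = 0.001619 ⇒ Q>K, reverse
Step 1:
                  J         D
  init      0.01979     2.094
  Δ           4.132    -2.066
  eq          4.152   0.02791
  solve Keq expr → x = -2.066; check Q = 0.001619
Then add 1.441 M of J.
Step 2:
                  J         D
  init        5.593   0.02791
  Δ        -0.04389   0.02194
  eq          5.549   0.04985
  solve Keq expr → x = 0.02194; check Q = 0.001619

[D]_eq = 0.04985 M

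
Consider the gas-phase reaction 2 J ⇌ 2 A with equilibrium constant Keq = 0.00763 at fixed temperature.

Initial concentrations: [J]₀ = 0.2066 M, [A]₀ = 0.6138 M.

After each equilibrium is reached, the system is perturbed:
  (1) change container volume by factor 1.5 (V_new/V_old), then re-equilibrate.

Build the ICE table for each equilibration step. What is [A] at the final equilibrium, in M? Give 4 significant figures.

Q₀ = 8.827 vs Keq = 0.00763 ⇒ Q>K, reverse
Step 1:
                    J           A
  I            0.2066      0.6138
  C            0.5479     -0.5479
  E            0.7545     0.06591
  solve Keq expr → x = -0.2739; check Q = 0.00763
Then change container volume by factor 1.5 (V_new/V_old).
Step 2:
                    J           A
  I             0.503     0.04394
  C                 0           0
  E             0.503     0.04394
  solve Keq expr → x = 0; check Q = 0.00763

[A]_eq = 0.04394 M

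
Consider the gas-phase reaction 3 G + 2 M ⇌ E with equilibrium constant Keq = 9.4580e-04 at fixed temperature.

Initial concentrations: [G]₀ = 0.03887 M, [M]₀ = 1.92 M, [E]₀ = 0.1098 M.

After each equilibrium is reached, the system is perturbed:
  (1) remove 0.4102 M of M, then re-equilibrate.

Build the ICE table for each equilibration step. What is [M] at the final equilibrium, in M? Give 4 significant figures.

Q₀ = 507.2 vs Keq = 9.4580e-04 ⇒ Q>K, reverse
Step 1:
                  G         M         E
  init      0.03887      1.92    0.1098
  Δ          0.3288    0.2192   -0.1096
  eq         0.3676     2.139 2.1503e-04
  solve Keq expr → x = -0.1096; check Q = 9.4580e-04
Then remove 0.4102 M of M.
Step 2:
                  G         M         E
  init       0.3676     1.729 2.1503e-04
  Δ       2.2284e-04 1.4856e-04 -7.4281e-05
  eq         0.3678     1.729 1.4075e-04
  solve Keq expr → x = -7.4281e-05; check Q = 9.4580e-04

[M]_eq = 1.729 M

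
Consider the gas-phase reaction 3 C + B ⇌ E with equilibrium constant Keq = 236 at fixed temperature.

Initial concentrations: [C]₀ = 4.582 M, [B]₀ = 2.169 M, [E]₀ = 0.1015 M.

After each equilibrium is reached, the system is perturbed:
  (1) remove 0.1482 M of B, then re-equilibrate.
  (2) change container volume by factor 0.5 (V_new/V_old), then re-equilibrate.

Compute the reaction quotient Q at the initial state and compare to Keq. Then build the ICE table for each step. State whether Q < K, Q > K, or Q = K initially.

Q₀ = 4.8645e-04 vs Keq = 236 ⇒ Q<K, forward
Step 1:
                   C          B          E
  init         4.582      2.169     0.1015
  Δ           -4.372     -1.457      1.457
  eq          0.2101     0.7117      1.559
  solve Keq expr → x = 1.457; check Q = 236
Then remove 0.1482 M of B.
Step 2:
                   C          B          E
  init        0.2101     0.5635      1.559
  Δ          0.01604   0.005345  -0.005345
  eq          0.2262     0.5689      1.553
  solve Keq expr → x = -0.005345; check Q = 236
Then change container volume by factor 0.5 (V_new/V_old).
Step 3:
                   C          B          E
  init        0.4524      1.138      3.107
  Δ          -0.2193   -0.07311    0.07311
  eq           0.233      1.065       3.18
  solve Keq expr → x = 0.07311; check Q = 236

Q₀ = 4.8645e-04; Q < K (proceeds forward)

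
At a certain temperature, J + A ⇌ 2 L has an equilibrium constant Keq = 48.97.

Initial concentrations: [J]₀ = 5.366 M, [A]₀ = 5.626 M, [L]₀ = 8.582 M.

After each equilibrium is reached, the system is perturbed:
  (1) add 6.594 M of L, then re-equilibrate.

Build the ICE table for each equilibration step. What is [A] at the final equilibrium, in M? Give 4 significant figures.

Q₀ = 2.44 vs Keq = 48.97 ⇒ Q<K, forward
Step 1:
                    J           A           L
  I             5.366       5.626       8.582
  C            -3.318      -3.318       6.635
  E             2.048       2.308       15.22
  solve Keq expr → x = 3.318; check Q = 48.97
Then add 6.594 M of L.
Step 2:
                    J           A           L
  I             2.048       2.308       21.81
  C            0.7321      0.7321      -1.464
  E             2.781       3.041       20.35
  solve Keq expr → x = -0.7321; check Q = 48.97

[A]_eq = 3.041 M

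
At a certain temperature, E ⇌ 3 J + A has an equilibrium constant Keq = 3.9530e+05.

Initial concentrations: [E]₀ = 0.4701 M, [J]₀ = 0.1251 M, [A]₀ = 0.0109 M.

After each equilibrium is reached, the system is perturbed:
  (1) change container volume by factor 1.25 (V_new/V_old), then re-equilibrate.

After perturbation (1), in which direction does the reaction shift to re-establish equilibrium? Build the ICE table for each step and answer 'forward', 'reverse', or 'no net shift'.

Q₀ = 4.5395e-05 vs Keq = 3.9530e+05 ⇒ Q<K, forward
Step 1:
                  E         J         A
  init       0.4701    0.1251    0.0109
  Δ         -0.4701      1.41    0.4701
  eq      4.4042e-06     1.535     0.481
  solve Keq expr → x = 0.4701; check Q = 3.9530e+05
Then change container volume by factor 1.25 (V_new/V_old).
Step 2:
                  E         J         A
  init    3.5234e-06     1.228    0.3848
  Δ       -1.7194e-06 5.1581e-06 1.7194e-06
  eq      1.8040e-06     1.228    0.3848
  solve Keq expr → x = 1.7194e-06; check Q = 3.9530e+05

Direction: forward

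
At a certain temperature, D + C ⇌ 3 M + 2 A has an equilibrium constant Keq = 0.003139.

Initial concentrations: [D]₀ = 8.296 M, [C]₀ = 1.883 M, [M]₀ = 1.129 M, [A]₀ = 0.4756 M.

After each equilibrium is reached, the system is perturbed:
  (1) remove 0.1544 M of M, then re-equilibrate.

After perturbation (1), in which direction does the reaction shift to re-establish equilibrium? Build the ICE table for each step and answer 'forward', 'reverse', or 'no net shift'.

Q₀ = 0.02084 vs Keq = 0.003139 ⇒ Q>K, reverse
Step 1:
                  D         C         M         A
  init        8.296     1.883     1.129    0.4756
  Δ         0.09259   0.09259   -0.2778   -0.1852
  eq          8.389     1.976    0.8512    0.2904
  solve Keq expr → x = -0.09259; check Q = 0.003139
Then remove 0.1544 M of M.
Step 2:
                  D         C         M         A
  init        8.389     1.976    0.6968    0.2904
  Δ        -0.02336  -0.02336   0.07007   0.04671
  eq          8.365     1.952    0.7669    0.3371
  solve Keq expr → x = 0.02336; check Q = 0.003139

Direction: forward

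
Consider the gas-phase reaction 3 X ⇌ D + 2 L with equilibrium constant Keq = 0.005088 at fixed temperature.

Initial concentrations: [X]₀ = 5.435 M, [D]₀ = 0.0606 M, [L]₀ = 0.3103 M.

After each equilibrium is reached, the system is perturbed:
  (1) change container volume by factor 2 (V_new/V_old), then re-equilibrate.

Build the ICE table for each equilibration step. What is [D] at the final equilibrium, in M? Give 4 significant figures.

[D]_eq = 0.2067 M

Q₀ = 3.6344e-05 vs Keq = 0.005088 ⇒ Q<K, forward
Step 1:
                    X           D           L
  I             5.435      0.0606      0.3103
  C            -1.058      0.3528      0.7055
  E             4.377      0.4134       1.016
  solve Keq expr → x = 0.3528; check Q = 0.005088
Then change container volume by factor 2 (V_new/V_old).
Step 2:
                    X           D           L
  I             2.188      0.2067      0.5079
  C                 0           0           0
  E             2.188      0.2067      0.5079
  solve Keq expr → x = 0; check Q = 0.005088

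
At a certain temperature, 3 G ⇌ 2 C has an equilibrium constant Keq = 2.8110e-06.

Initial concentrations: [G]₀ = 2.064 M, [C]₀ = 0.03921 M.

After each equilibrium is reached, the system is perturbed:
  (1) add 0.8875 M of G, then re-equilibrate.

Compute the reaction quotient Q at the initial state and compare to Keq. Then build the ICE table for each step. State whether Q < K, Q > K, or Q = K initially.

Q₀ = 1.7485e-04 vs Keq = 2.8110e-06 ⇒ Q>K, reverse
Step 1:
                  G         C
  I           2.064   0.03921
  C         0.05108  -0.03405
  E           2.115  0.005157
  solve Keq expr → x = -0.01703; check Q = 2.8110e-06
Then add 0.8875 M of G.
Step 2:
                  G         C
  I           3.003  0.005157
  C       -0.005314  0.003543
  E           2.997    0.0087
  solve Keq expr → x = 0.001771; check Q = 2.8110e-06

Q₀ = 1.7485e-04; Q > K (proceeds reverse)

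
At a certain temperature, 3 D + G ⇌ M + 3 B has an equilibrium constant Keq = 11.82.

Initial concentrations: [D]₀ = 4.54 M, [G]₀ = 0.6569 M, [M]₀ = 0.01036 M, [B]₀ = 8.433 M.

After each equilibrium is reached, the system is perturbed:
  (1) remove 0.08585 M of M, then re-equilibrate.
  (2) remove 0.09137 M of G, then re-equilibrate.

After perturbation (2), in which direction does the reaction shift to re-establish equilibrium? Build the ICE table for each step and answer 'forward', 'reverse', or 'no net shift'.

Q₀ = 0.1011 vs Keq = 11.82 ⇒ Q<K, forward
Step 1:
                   D          G          M          B
  Initial       4.54     0.6569    0.01036      8.433
  Change     -0.8319    -0.2773     0.2773     0.8319
  Equil        3.708     0.3796     0.2877      9.265
  solve Keq expr → x = 0.2773; check Q = 11.82
Then remove 0.08585 M of M.
Step 2:
                   D          G          M          B
  Initial      3.708     0.3796     0.2018      9.265
  Change    -0.09871    -0.0329     0.0329    0.09871
  Equil        3.609     0.3467     0.2347      9.364
  solve Keq expr → x = 0.0329; check Q = 11.82
Then remove 0.09137 M of G.
Step 3:
                   D          G          M          B
  Initial      3.609     0.2553     0.2347      9.364
  Change     0.07859     0.0262    -0.0262   -0.07859
  Equil        3.688     0.2815     0.2085      9.285
  solve Keq expr → x = -0.0262; check Q = 11.82

Direction: reverse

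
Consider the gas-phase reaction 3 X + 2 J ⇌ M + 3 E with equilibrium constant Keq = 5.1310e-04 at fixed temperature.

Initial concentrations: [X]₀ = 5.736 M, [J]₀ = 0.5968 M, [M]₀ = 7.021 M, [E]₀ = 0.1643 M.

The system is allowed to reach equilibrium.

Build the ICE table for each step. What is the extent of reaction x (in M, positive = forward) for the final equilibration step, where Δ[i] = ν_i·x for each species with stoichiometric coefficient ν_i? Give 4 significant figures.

Q₀ = 4.6326e-04 vs Keq = 5.1310e-04 ⇒ Q<K, forward
Step 1:
                    X           J           M           E
  init          5.736      0.5968       7.021      0.1643
  Δ         -0.004912   -0.003275    0.001637    0.004912
  eq            5.731      0.5935       7.023      0.1692
  solve Keq expr → x = 0.001637; check Q = 5.1310e-04

x = 0.001637 M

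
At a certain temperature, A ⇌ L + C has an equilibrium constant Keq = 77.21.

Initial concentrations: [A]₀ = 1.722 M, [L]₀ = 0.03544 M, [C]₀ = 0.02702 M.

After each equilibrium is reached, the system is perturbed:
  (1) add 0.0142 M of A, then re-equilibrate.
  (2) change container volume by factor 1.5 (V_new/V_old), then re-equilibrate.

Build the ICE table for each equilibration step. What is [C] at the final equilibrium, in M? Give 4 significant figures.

[C]_eq = 1.158 M

Q₀ = 5.5609e-04 vs Keq = 77.21 ⇒ Q<K, forward
Step 1:
                  A         L         C
  I           1.722   0.03544   0.02702
  C          -1.684     1.684     1.684
  E          0.0381     1.719     1.711
  solve Keq expr → x = 1.684; check Q = 77.21
Then add 0.0142 M of A.
Step 2:
                  A         L         C
  I          0.0523     1.719     1.711
  C        -0.01359   0.01359   0.01359
  E         0.03871     1.733     1.725
  solve Keq expr → x = 0.01359; check Q = 77.21
Then change container volume by factor 1.5 (V_new/V_old).
Step 3:
                  A         L         C
  I          0.0258     1.155      1.15
  C       -0.008351  0.008351  0.008351
  E         0.01745     1.164     1.158
  solve Keq expr → x = 0.008351; check Q = 77.21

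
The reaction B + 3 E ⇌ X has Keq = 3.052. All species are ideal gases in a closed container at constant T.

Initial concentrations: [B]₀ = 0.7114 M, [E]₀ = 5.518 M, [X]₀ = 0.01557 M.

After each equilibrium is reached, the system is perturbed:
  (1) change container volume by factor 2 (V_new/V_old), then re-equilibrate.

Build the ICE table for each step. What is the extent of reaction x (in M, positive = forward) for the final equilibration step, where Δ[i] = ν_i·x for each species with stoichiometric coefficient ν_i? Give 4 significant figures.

Q₀ = 1.3027e-04 vs Keq = 3.052 ⇒ Q<K, forward
Step 1:
                    B           E           X
  I            0.7114       5.518     0.01557
  C           -0.7054      -2.116      0.7054
  E          0.006001       3.402       0.721
  solve Keq expr → x = 0.7054; check Q = 3.052
Then change container volume by factor 2 (V_new/V_old).
Step 2:
                    B           E           X
  I             0.003       1.701      0.3605
  C            0.0178     0.05339     -0.0178
  E            0.0208       1.754      0.3427
  solve Keq expr → x = -0.0178; check Q = 3.052

x = -0.0178 M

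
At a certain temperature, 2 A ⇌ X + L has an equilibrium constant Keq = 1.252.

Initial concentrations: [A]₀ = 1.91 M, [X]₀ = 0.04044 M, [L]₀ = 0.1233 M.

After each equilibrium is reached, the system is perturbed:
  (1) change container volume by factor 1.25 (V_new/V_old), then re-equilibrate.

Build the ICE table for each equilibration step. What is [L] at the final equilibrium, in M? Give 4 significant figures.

[L]_eq = 0.6067 M

Q₀ = 0.001367 vs Keq = 1.252 ⇒ Q<K, forward
Step 1:
                  A         X         L
  init         1.91   0.04044    0.1233
  Δ           -1.27    0.6351    0.6351
  eq         0.6397    0.6756    0.7584
  solve Keq expr → x = 0.6351; check Q = 1.252
Then change container volume by factor 1.25 (V_new/V_old).
Step 2:
                  A         X         L
  init       0.5118    0.5405    0.6067
  Δ               0         0         0
  eq         0.5118    0.5405    0.6067
  solve Keq expr → x = 0; check Q = 1.252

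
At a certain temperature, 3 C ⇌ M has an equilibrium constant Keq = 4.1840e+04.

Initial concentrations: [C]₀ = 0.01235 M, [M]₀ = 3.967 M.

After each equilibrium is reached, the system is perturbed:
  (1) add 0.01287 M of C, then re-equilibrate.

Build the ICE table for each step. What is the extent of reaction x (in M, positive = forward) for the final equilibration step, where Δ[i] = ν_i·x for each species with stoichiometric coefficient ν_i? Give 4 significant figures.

Q₀ = 2.1060e+06 vs Keq = 4.1840e+04 ⇒ Q>K, reverse
Step 1:
                  C         M
  I         0.01235     3.967
  C         0.03321  -0.01107
  E         0.04556     3.956
  solve Keq expr → x = -0.01107; check Q = 4.1840e+04
Then add 0.01287 M of C.
Step 2:
                  C         M
  I         0.05843     3.956
  C        -0.01285  0.004285
  E         0.04557      3.96
  solve Keq expr → x = 0.004285; check Q = 4.1840e+04

x = 0.004285 M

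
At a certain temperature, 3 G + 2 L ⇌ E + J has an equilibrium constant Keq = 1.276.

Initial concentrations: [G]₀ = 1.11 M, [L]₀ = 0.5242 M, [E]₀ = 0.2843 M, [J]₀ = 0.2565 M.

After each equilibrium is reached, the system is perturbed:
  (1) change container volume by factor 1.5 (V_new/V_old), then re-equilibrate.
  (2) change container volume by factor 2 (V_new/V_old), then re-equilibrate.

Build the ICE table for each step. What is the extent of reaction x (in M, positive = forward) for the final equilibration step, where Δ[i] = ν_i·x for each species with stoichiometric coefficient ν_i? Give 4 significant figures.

Q₀ = 0.194 vs Keq = 1.276 ⇒ Q<K, forward
Step 1:
                   G          L          E          J
  Initial       1.11     0.5242     0.2843     0.2565
  Change     -0.2294    -0.1529    0.07646    0.07646
  Equil       0.8806     0.3713     0.3608      0.333
  solve Keq expr → x = 0.07646; check Q = 1.276
Then change container volume by factor 1.5 (V_new/V_old).
Step 2:
                   G          L          E          J
  Initial     0.5871     0.2475     0.2405      0.222
  Change      0.0963     0.0642    -0.0321    -0.0321
  Equil       0.6834     0.3117     0.2084     0.1899
  solve Keq expr → x = -0.0321; check Q = 1.276
Then change container volume by factor 2 (V_new/V_old).
Step 3:
                   G          L          E          J
  Initial     0.3417     0.1559     0.1042    0.09494
  Change     0.09032    0.06022   -0.03011   -0.03011
  Equil        0.432     0.2161     0.0741    0.06483
  solve Keq expr → x = -0.03011; check Q = 1.276

x = -0.03011 M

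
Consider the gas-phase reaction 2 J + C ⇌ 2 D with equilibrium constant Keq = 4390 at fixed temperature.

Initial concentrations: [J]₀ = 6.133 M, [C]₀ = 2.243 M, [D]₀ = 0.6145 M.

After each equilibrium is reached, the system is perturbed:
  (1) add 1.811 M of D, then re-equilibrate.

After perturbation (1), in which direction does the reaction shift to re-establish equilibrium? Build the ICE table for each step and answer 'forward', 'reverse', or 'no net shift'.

Q₀ = 0.004476 vs Keq = 4390 ⇒ Q<K, forward
Step 1:
                    J           C           D
  init          6.133       2.243      0.6145
  Δ            -4.482      -2.241       4.482
  eq            1.651    0.002169       5.096
  solve Keq expr → x = 2.241; check Q = 4390
Then add 1.811 M of D.
Step 2:
                    J           C           D
  init          1.651    0.002169       6.907
  Δ          0.003589    0.001794   -0.003589
  eq            1.655    0.003964       6.904
  solve Keq expr → x = -0.001794; check Q = 4390

Direction: reverse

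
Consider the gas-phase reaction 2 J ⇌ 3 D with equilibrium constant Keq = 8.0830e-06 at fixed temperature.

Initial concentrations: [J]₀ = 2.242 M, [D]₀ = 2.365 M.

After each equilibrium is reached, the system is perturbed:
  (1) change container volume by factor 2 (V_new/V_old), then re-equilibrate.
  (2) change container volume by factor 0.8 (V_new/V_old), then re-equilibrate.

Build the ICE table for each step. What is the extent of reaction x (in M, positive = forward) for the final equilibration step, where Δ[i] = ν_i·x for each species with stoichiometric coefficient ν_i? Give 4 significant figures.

x = -9.0984e-04 M

Q₀ = 2.632 vs Keq = 8.0830e-06 ⇒ Q>K, reverse
Step 1:
                   J          D
  I            2.242      2.365
  C            1.544     -2.316
  E            3.786    0.04875
  solve Keq expr → x = -0.7721; check Q = 8.0830e-06
Then change container volume by factor 2 (V_new/V_old).
Step 2:
                   J          D
  I            1.893    0.02438
  C        -0.004194    0.00629
  E            1.889    0.03067
  solve Keq expr → x = 0.002097; check Q = 8.0830e-06
Then change container volume by factor 0.8 (V_new/V_old).
Step 3:
                   J          D
  I            2.361    0.03833
  C          0.00182   -0.00273
  E            2.363     0.0356
  solve Keq expr → x = -9.0984e-04; check Q = 8.0830e-06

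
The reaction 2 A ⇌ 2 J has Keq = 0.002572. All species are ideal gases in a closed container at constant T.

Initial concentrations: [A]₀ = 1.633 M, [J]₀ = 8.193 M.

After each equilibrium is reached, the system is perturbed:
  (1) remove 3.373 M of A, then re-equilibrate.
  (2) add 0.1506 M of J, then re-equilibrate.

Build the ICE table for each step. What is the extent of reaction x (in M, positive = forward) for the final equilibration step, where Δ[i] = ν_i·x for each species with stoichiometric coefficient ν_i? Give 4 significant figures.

Q₀ = 25.17 vs Keq = 0.002572 ⇒ Q>K, reverse
Step 1:
                  A         J
  I           1.633     8.193
  C           7.719    -7.719
  E           9.352    0.4743
  solve Keq expr → x = -3.859; check Q = 0.002572
Then remove 3.373 M of A.
Step 2:
                  A         J
  I           5.979    0.4743
  C          0.1628   -0.1628
  E           6.142    0.3115
  solve Keq expr → x = -0.0814; check Q = 0.002572
Then add 0.1506 M of J.
Step 3:
                  A         J
  I           6.142    0.4621
  C          0.1433   -0.1433
  E           6.285    0.3187
  solve Keq expr → x = -0.07167; check Q = 0.002572

x = -0.07167 M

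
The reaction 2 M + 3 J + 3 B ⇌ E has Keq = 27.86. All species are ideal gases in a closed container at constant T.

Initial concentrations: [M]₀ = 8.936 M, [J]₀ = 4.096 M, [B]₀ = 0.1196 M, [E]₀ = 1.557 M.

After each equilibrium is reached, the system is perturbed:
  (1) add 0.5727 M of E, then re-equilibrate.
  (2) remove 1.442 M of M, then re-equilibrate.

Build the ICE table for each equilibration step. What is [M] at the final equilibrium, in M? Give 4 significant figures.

Q₀ = 0.1659 vs Keq = 27.86 ⇒ Q<K, forward
Step 1:
                  M         J         B         E
  init        8.936     4.096    0.1196     1.557
  Δ        -0.06476  -0.09714  -0.09714   0.03238
  eq          8.871     3.999   0.02246     1.589
  solve Keq expr → x = 0.03238; check Q = 27.86
Then add 0.5727 M of E.
Step 2:
                  M         J         B         E
  init        8.871     3.999   0.02246     2.162
  Δ        0.001604  0.002406  0.002406 -8.0185e-04
  eq          8.873     4.001   0.02487     2.161
  solve Keq expr → x = -8.0185e-04; check Q = 27.86
Then remove 1.442 M of M.
Step 3:
                  M         J         B         E
  init        7.431     4.001   0.02487     2.161
  Δ         0.00206   0.00309   0.00309  -0.00103
  eq          7.433     4.004   0.02796      2.16
  solve Keq expr → x = -0.00103; check Q = 27.86

[M]_eq = 7.433 M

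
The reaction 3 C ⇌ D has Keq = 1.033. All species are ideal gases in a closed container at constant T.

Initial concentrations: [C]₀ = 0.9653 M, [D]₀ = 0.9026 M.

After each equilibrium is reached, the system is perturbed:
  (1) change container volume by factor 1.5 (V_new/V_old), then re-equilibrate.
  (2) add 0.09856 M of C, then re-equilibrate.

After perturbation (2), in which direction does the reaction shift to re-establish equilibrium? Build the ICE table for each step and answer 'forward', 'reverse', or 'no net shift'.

Q₀ = 1.003 vs Keq = 1.033 ⇒ Q<K, forward
Step 1:
                   C          D
  init        0.9653     0.9026
  Δ        -0.008308   0.002769
  eq           0.957     0.9054
  solve Keq expr → x = 0.002769; check Q = 1.033
Then change container volume by factor 1.5 (V_new/V_old).
Step 2:
                   C          D
  init         0.638     0.6036
  Δ           0.1708   -0.05695
  eq          0.8088     0.5466
  solve Keq expr → x = -0.05695; check Q = 1.033
Then add 0.09856 M of C.
Step 3:
                   C          D
  init        0.9074     0.5466
  Δ         -0.08484    0.02828
  eq          0.8226     0.5749
  solve Keq expr → x = 0.02828; check Q = 1.033

Direction: forward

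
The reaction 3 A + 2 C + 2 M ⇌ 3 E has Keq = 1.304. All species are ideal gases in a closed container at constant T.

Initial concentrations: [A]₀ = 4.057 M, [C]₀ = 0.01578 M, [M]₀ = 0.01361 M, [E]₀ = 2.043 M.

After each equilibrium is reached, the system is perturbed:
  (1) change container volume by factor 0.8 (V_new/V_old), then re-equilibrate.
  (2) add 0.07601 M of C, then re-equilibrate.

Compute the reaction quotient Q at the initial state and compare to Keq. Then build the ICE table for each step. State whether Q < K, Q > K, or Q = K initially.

Q₀ = 2.7686e+06 vs Keq = 1.304 ⇒ Q>K, reverse
Step 1:
                    A           C           M           E
  I             4.057     0.01578     0.01361       2.043
  C             0.572      0.3814      0.3814      -0.572
  E             4.629      0.3971       0.395       1.471
  solve Keq expr → x = -0.1907; check Q = 1.304
Then change container volume by factor 0.8 (V_new/V_old).
Step 2:
                    A           C           M           E
  I             5.786      0.4964      0.4937       1.839
  C           -0.1123    -0.07487    -0.07487      0.1123
  E             5.674      0.4216      0.4188       1.951
  solve Keq expr → x = 0.03744; check Q = 1.304
Then add 0.07601 M of C.
Step 3:
                    A           C           M           E
  I             5.674      0.4976      0.4188       1.951
  C          -0.04093    -0.02729    -0.02729     0.04093
  E             5.633      0.4703      0.3916       1.992
  solve Keq expr → x = 0.01364; check Q = 1.304

Q₀ = 2.7686e+06; Q > K (proceeds reverse)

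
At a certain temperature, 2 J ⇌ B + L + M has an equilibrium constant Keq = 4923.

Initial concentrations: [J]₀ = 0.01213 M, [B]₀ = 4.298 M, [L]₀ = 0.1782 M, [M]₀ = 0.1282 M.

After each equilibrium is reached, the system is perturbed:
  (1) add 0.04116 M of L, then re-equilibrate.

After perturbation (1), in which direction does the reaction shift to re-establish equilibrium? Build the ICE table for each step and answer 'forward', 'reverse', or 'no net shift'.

Q₀ = 667.3 vs Keq = 4923 ⇒ Q<K, forward
Step 1:
                   J          B          L          M
  Initial    0.01213      4.298     0.1782     0.1282
  Change   -0.007549   0.003775   0.003775   0.003775
  Equil     0.004581      4.302      0.182      0.132
  solve Keq expr → x = 0.003775; check Q = 4923
Then add 0.04116 M of L.
Step 2:
                   J          B          L          M
  Initial   0.004581      4.302     0.2231      0.132
  Change  4.8414e-04 -2.4207e-04 -2.4207e-04 -2.4207e-04
  Equil     0.005065      4.302     0.2229     0.1317
  solve Keq expr → x = -2.4207e-04; check Q = 4923

Direction: reverse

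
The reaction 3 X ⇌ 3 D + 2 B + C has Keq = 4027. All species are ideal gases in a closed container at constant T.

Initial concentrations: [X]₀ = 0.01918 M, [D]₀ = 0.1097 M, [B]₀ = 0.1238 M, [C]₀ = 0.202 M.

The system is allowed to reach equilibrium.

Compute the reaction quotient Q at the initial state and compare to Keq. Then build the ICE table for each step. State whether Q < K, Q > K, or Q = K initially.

Q₀ = 0.5793 vs Keq = 4027 ⇒ Q<K, forward
Step 1:
                    X           D           B           C
  Initial     0.01918      0.1097      0.1238       0.202
  Change     -0.01792     0.01792     0.01195    0.005975
  Equil      0.001255      0.1276      0.1357       0.208
  solve Keq expr → x = 0.005975; check Q = 4027

Q₀ = 0.5793; Q < K (proceeds forward)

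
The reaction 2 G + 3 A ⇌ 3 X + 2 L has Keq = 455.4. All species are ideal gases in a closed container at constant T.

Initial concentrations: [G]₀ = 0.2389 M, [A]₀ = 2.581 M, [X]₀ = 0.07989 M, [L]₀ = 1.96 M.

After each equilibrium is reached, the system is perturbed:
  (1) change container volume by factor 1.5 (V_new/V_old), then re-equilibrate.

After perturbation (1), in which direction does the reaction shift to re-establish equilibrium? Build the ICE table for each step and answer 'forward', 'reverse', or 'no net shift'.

Q₀ = 0.001996 vs Keq = 455.4 ⇒ Q<K, forward
Step 1:
                   G          A          X          L
  init        0.2389      2.581    0.07989       1.96
  Δ          -0.2304    -0.3456     0.3456     0.2304
  eq        0.008522      2.235     0.4255       2.19
  solve Keq expr → x = 0.1152; check Q = 455.4
Then change container volume by factor 1.5 (V_new/V_old).
Step 2:
                   G          A          X          L
  init      0.005682       1.49     0.2836       1.46
  Δ                0          0          0          0
  eq        0.005682       1.49     0.2836       1.46
  solve Keq expr → x = 0; check Q = 455.4

Direction: no net shift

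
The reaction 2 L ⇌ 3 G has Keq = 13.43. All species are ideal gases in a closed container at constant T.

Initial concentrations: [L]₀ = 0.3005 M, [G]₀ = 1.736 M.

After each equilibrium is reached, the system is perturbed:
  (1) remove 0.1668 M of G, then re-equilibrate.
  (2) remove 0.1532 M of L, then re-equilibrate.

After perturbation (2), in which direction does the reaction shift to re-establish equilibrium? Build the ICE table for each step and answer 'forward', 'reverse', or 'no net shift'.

Direction: reverse

Q₀ = 57.94 vs Keq = 13.43 ⇒ Q>K, reverse
Step 1:
                  L         G
  Initial    0.3005     1.736
  Change     0.1822   -0.2733
  Equil      0.4827     1.463
  solve Keq expr → x = -0.09111; check Q = 13.43
Then remove 0.1668 M of G.
Step 2:
                  L         G
  Initial    0.4827     1.296
  Change   -0.04693   0.07039
  Equil      0.4358     1.366
  solve Keq expr → x = 0.02346; check Q = 13.43
Then remove 0.1532 M of L.
Step 3:
                  L         G
  Initial    0.2826     1.366
  Change    0.09014   -0.1352
  Equil      0.3727     1.231
  solve Keq expr → x = -0.04507; check Q = 13.43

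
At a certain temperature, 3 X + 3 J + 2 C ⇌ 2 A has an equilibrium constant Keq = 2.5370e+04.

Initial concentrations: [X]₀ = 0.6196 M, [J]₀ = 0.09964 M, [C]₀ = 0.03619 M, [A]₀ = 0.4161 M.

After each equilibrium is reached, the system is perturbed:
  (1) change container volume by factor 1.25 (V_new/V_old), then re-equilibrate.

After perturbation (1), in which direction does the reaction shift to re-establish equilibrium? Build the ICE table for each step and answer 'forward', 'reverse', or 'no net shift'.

Q₀ = 5.6180e+05 vs Keq = 2.5370e+04 ⇒ Q>K, reverse
Step 1:
                    X           J           C           A
  I            0.6196     0.09964     0.03619      0.4161
  C           0.05369     0.05369     0.03579    -0.03579
  E            0.6733      0.1533     0.07198      0.3803
  solve Keq expr → x = -0.0179; check Q = 2.5370e+04
Then change container volume by factor 1.25 (V_new/V_old).
Step 2:
                    X           J           C           A
  I            0.5386      0.1227     0.05759      0.3042
  C           0.02552     0.02552     0.01702    -0.01702
  E            0.5642      0.1482      0.0746      0.2872
  solve Keq expr → x = -0.008508; check Q = 2.5370e+04

Direction: reverse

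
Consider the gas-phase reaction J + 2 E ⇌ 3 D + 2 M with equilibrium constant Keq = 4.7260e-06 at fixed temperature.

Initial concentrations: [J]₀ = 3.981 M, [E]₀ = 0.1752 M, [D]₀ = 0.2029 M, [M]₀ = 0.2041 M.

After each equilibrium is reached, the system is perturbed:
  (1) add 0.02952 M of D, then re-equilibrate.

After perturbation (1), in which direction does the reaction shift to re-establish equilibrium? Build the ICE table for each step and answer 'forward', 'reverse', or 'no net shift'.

Q₀ = 0.002848 vs Keq = 4.7260e-06 ⇒ Q>K, reverse
Step 1:
                  J         E         D         M
  I           3.981    0.1752    0.2029    0.2041
  C         0.05047    0.1009   -0.1514   -0.1009
  E           4.031    0.2761   0.05149    0.1032
  solve Keq expr → x = -0.05047; check Q = 4.7260e-06
Then add 0.02952 M of D.
Step 2:
                  J         E         D         M
  I           4.031    0.2761   0.08101    0.1032
  C        0.007319   0.01464  -0.02196  -0.01464
  E           4.039    0.2908   0.05905   0.08852
  solve Keq expr → x = -0.007319; check Q = 4.7260e-06

Direction: reverse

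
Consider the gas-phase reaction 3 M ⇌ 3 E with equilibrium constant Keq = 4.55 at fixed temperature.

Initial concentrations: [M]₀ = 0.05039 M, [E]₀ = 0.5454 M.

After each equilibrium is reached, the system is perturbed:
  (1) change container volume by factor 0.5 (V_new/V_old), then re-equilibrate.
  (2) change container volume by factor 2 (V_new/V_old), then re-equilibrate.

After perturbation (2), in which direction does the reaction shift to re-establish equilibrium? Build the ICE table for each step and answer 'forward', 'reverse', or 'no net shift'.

Direction: no net shift

Q₀ = 1268 vs Keq = 4.55 ⇒ Q>K, reverse
Step 1:
                   M          E
  I          0.05039     0.5454
  C           0.1738    -0.1738
  E           0.2242     0.3716
  solve Keq expr → x = -0.05795; check Q = 4.55
Then change container volume by factor 0.5 (V_new/V_old).
Step 2:
                   M          E
  I           0.4485     0.7431
  C                0          0
  E           0.4485     0.7431
  solve Keq expr → x = 0; check Q = 4.55
Then change container volume by factor 2 (V_new/V_old).
Step 3:
                   M          E
  I           0.2242     0.3716
  C                0          0
  E           0.2242     0.3716
  solve Keq expr → x = 0; check Q = 4.55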